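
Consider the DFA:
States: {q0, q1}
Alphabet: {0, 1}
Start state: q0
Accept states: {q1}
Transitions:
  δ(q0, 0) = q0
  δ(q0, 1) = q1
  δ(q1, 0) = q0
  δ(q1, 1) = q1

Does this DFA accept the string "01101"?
Processing string "01101":
  q0 --0--> q0
  q0 --1--> q1
  q1 --1--> q1
  q1 --0--> q0
  q0 --1--> q1
Final state: q1
Accept states: {q1}
Yes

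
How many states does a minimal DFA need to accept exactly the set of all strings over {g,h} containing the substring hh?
By Myhill–Nerode, count the distinguishable equivalence classes: 3 classes — one per longest suffix of the input that is a prefix of 'hh' (lengths 0 through 1), plus an absorbing 'already seen hh' class.
3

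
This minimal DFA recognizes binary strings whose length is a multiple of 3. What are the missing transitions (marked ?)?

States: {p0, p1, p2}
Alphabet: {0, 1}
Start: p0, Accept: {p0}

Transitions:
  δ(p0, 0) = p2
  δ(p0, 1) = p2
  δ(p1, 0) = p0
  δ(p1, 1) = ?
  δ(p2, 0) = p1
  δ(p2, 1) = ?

From the language and accept set, identify what each state tracks — p0: length ≡ 0 (mod 3); p1: length ≡ 2 (mod 3); p2: length ≡ 1 (mod 3).
Each missing δ(q, a) is the state matching the new tracked value after reading a.
δ(p1, 1) = p0; δ(p2, 1) = p1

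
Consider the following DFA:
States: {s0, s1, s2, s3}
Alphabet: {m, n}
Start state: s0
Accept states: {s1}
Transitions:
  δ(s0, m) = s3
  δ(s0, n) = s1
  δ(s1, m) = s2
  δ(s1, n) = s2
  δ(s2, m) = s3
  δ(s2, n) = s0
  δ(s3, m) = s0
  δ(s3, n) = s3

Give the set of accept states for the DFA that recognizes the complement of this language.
Complement accept states = All states \ Original accept states
= {s0, s1, s2, s3} \ {s1}
{s0, s2, s3}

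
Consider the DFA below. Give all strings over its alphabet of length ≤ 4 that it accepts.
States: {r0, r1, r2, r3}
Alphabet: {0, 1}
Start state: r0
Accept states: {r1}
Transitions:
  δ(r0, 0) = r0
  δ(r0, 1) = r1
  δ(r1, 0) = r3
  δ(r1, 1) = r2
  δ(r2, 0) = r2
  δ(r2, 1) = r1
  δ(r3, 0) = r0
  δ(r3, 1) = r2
1, 01, 001, 111, 0001, 0111, 1001, 1011, 1101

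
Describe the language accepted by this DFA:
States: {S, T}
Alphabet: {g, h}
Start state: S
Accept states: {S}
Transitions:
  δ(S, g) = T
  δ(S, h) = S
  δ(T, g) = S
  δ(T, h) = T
Testing a few strings:
  'hhh' → accept
  'ggh' → accept
  'hgh' → reject
  'ggg' → reject
State roles: S=even number of g's so far; T=odd number of g's so far
All strings over {g,h} with an even number of g's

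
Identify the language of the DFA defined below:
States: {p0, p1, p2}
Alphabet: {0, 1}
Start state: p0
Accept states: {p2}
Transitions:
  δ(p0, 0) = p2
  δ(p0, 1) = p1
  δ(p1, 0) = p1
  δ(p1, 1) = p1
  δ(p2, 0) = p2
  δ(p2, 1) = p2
Testing a few strings:
  '101' → reject
  '0' → accept
  '1' → reject
  '010' → accept
State roles: p0=no input read; p1=started with 1 (dead); p2=started with 0
All binary strings starting with 0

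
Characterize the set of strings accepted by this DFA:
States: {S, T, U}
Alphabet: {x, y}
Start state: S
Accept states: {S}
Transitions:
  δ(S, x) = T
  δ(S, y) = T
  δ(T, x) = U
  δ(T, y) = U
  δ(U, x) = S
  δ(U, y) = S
Testing a few strings:
  'yxxx' → reject
  'xyyy' → reject
  'x' → reject
  'y' → reject
State roles: S=length ≡ 0 (mod 3); T=length ≡ 1 (mod 3); U=length ≡ 2 (mod 3)
All strings over {x,y} whose length is a multiple of 3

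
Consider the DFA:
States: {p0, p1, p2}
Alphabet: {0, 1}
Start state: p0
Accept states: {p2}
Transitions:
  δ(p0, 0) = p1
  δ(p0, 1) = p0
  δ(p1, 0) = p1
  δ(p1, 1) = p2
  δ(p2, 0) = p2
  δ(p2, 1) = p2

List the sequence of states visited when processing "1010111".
read '1': p0 → p0
  read '0': p0 → p1
  read '1': p1 → p2
  read '0': p2 → p2
  read '1': p2 → p2
  read '1': p2 → p2
  read '1': p2 → p2
p0 -> p0 -> p1 -> p2 -> p2 -> p2 -> p2 -> p2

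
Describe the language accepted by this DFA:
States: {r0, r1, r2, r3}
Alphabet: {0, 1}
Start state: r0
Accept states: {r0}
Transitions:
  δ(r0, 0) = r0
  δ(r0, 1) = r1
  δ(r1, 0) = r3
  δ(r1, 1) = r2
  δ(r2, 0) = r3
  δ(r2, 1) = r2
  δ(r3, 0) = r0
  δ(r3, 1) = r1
Testing a few strings:
  '0' → accept
  '000' → accept
  '0000' → accept
  '0100' → accept
State roles: r0=value ≡ 0 (mod 4); r1=value ≡ 1 (mod 4); r2=value ≡ 3 (mod 4); r3=value ≡ 2 (mod 4)
All binary strings representing a multiple of 4 (read in base 2; leading zeros allowed and ε counts as 0)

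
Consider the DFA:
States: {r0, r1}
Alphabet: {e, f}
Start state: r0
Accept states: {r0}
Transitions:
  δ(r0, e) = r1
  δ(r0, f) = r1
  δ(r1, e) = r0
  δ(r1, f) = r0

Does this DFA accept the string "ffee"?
Processing string "ffee":
  r0 --f--> r1
  r1 --f--> r0
  r0 --e--> r1
  r1 --e--> r0
Final state: r0
Accept states: {r0}
Yes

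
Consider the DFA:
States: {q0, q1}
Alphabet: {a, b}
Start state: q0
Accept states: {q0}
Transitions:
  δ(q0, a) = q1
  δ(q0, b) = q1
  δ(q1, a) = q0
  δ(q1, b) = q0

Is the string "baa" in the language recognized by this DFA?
Processing string "baa":
  q0 --b--> q1
  q1 --a--> q0
  q0 --a--> q1
Final state: q1
Accept states: {q0}
No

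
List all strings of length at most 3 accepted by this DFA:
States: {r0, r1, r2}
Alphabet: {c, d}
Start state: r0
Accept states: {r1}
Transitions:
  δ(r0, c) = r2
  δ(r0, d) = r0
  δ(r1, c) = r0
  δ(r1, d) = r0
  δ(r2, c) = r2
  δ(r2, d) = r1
cd, ccd, dcd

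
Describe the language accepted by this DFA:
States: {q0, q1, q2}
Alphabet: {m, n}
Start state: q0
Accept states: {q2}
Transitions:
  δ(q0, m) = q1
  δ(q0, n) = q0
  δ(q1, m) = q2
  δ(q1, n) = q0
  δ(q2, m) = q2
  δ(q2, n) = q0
Testing a few strings:
  'nmmn' → reject
  'mnnn' → reject
  'mm' → accept
  'mn' → reject
State roles: q0=last symbol not m; q1=one trailing m; q2=two trailing m's
All strings over {m,n} ending with mm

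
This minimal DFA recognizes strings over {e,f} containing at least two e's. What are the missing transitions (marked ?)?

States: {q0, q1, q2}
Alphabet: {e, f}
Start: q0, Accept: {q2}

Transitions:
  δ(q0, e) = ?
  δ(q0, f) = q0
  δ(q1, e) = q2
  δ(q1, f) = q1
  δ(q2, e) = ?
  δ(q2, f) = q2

From the language and accept set, identify what each state tracks — q0: zero e's seen; q1: one e seen; q2: ≥ two e's seen.
Each missing δ(q, a) is the state matching the new tracked value after reading a.
δ(q0, e) = q1; δ(q2, e) = q2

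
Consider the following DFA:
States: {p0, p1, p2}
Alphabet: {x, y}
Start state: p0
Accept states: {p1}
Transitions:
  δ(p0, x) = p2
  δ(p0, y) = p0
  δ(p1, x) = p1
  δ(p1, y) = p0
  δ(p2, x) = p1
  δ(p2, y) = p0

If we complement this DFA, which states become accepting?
Complement accept states = All states \ Original accept states
= {p0, p1, p2} \ {p1}
{p0, p2}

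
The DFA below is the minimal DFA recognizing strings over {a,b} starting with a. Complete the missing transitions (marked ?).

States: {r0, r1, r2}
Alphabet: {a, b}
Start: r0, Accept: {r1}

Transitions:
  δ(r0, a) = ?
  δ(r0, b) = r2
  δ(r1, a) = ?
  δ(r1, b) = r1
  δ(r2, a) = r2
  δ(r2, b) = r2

From the language and accept set, identify what each state tracks — r0: no input read; r1: started with a; r2: started with b (dead).
Each missing δ(q, a) is the state matching the new tracked value after reading a.
δ(r0, a) = r1; δ(r1, a) = r1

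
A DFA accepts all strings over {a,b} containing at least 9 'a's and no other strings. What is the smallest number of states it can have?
By Myhill–Nerode, count the distinguishable equivalence classes: 10 classes — having seen 0, 1, …, 8, or ≥9 copies of 'a'; any two classes i < j (j ≤ 9) are distinguished by the string a^(9−j), which takes class j to 9 copies (accepted) but leaves class i below 9 (rejected).
10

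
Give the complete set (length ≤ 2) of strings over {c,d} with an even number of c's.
ε, d, cc, dd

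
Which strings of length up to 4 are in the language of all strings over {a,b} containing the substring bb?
bb, abb, bba, bbb, aabb, abba, abbb, babb, bbaa, bbab, bbba, bbbb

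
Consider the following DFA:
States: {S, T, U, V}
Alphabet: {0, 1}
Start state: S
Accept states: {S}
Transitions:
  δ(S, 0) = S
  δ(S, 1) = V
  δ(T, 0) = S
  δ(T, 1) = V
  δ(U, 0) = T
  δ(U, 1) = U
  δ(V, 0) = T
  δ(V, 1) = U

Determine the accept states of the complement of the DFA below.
Complement accept states = All states \ Original accept states
= {S, T, U, V} \ {S}
{T, U, V}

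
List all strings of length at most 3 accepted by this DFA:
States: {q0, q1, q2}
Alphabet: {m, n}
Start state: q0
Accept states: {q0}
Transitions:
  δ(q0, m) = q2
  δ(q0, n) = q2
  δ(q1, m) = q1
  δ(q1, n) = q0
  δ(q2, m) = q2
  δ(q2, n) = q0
ε, mn, nn, mmn, nmn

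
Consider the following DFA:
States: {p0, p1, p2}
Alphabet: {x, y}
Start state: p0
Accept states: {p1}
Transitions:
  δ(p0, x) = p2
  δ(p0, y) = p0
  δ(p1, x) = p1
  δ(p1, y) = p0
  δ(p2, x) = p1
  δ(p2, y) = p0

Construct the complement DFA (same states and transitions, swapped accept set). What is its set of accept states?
Complement accept states = All states \ Original accept states
= {p0, p1, p2} \ {p1}
{p0, p2}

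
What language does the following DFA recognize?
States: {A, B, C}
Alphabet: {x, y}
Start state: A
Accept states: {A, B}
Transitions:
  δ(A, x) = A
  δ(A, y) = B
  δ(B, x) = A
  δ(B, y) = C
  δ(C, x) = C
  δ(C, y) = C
Testing a few strings:
  'y' → accept
  'xxyy' → reject
  'yy' → reject
  'yyyy' → reject
State roles: A=last symbol not y (ok); B=last symbol y (ok); C=saw yy (dead)
All strings over {x,y} with no two consecutive y's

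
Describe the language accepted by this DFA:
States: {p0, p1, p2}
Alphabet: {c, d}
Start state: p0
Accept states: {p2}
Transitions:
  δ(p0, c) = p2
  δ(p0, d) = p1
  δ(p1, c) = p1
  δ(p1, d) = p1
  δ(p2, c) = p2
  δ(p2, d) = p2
Testing a few strings:
  'dcd' → reject
  'ddc' → reject
  'cd' → accept
  'd' → reject
State roles: p0=no input read; p1=started with d (dead); p2=started with c
All strings over {c,d} starting with c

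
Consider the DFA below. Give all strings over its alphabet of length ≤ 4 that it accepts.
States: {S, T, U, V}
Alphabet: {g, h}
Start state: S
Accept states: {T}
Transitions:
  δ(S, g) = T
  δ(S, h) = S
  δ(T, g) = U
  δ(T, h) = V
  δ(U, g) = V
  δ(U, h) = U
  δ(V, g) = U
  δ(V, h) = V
g, hg, hhg, hhhg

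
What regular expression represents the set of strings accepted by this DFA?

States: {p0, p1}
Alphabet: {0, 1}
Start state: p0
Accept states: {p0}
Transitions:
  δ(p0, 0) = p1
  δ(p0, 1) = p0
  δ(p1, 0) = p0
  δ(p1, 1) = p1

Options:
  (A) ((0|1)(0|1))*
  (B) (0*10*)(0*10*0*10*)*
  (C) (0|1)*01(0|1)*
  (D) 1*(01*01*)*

Check each option against the DFA on short strings; one disagreement eliminates an option:
  (A) ((0|1)(0|1))*: on '1' the DFA goes p0 → p0 and accepts (p0 ∈ Accept), but the regex does not match it → eliminate
  (B) (0*10*)(0*10*0*10*)*: on ε the DFA stays in p0 and accepts (p0 ∈ Accept), but the regex does not match it → eliminate
  (C) (0|1)*01(0|1)*: on ε the DFA stays in p0 and accepts (p0 ∈ Accept), but the regex does not match it → eliminate
  (D) 1*(01*01*)*: agrees with the DFA on every string of length ≤ 6
Only (D) is consistent with the DFA.
(D) 1*(01*01*)*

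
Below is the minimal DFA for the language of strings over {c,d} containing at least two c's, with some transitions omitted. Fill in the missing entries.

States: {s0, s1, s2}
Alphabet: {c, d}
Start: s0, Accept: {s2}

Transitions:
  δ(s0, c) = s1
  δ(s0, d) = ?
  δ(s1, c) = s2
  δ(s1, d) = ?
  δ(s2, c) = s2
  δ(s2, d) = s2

From the language and accept set, identify what each state tracks — s0: zero c's seen; s1: one c seen; s2: ≥ two c's seen.
Each missing δ(q, a) is the state matching the new tracked value after reading a.
δ(s0, d) = s0; δ(s1, d) = s1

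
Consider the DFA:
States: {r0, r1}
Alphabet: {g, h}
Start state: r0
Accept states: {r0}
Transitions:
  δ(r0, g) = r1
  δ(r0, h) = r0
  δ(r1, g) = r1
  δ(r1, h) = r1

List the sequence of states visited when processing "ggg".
read 'g': r0 → r1
  read 'g': r1 → r1
  read 'g': r1 → r1
r0 -> r1 -> r1 -> r1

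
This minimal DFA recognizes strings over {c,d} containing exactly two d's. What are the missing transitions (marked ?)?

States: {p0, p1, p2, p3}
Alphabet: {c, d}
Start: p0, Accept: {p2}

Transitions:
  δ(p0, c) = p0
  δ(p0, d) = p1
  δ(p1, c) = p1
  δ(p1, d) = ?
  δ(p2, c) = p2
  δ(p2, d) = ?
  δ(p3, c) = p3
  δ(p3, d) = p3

From the language and accept set, identify what each state tracks — p0: zero d's; p1: one d; p2: two d's; p3: ≥ three d's (dead).
Each missing δ(q, a) is the state matching the new tracked value after reading a.
δ(p1, d) = p2; δ(p2, d) = p3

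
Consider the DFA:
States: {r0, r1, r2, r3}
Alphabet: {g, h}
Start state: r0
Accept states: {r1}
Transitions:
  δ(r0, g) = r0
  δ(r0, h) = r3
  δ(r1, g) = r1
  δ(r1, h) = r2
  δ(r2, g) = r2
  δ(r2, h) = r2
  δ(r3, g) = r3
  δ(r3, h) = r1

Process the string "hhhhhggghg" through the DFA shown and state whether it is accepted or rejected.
Processing string "hhhhhggghg":
  r0 --h--> r3
  r3 --h--> r1
  r1 --h--> r2
  r2 --h--> r2
  r2 --h--> r2
  r2 --g--> r2
  r2 --g--> r2
  r2 --g--> r2
  r2 --h--> r2
  r2 --g--> r2
Final state: r2
Accept states: {r1}
No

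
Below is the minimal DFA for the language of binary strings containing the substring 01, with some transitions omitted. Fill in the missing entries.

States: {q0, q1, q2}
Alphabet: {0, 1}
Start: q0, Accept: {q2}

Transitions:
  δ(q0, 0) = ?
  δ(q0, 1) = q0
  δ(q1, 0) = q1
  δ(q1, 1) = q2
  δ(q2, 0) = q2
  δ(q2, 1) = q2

From the language and accept set, identify what each state tracks — q0: no 0 seen yet; q1: seen a 0, waiting for 1; q2: substring 01 seen.
Each missing δ(q, a) is the state matching the new tracked value after reading a.
δ(q0, 0) = q1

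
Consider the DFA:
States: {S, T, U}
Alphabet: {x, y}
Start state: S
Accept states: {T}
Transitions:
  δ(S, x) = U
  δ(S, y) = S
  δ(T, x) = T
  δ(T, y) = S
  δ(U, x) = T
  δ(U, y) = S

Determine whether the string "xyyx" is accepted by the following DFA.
Processing string "xyyx":
  S --x--> U
  U --y--> S
  S --y--> S
  S --x--> U
Final state: U
Accept states: {T}
No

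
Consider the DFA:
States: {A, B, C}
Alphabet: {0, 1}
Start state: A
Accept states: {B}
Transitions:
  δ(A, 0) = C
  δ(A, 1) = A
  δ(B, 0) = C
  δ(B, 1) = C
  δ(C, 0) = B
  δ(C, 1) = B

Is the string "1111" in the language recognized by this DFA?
Processing string "1111":
  A --1--> A
  A --1--> A
  A --1--> A
  A --1--> A
Final state: A
Accept states: {B}
No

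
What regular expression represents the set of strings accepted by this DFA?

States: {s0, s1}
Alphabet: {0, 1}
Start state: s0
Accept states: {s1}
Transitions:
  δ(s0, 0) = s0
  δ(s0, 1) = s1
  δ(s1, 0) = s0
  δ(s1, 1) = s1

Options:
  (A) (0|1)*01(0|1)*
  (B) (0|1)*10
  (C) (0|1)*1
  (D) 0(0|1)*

Check each option against the DFA on short strings; one disagreement eliminates an option:
  (A) (0|1)*01(0|1)*: on '1' the DFA goes s0 → s1 and accepts (s1 ∈ Accept), but the regex does not match it → eliminate
  (B) (0|1)*10: on '1' the DFA goes s0 → s1 and accepts (s1 ∈ Accept), but the regex does not match it → eliminate
  (C) (0|1)*1: agrees with the DFA on every string of length ≤ 6
  (D) 0(0|1)*: on '0' the DFA goes s0 → s0 and rejects (s0 ∉ Accept), but the regex matches it → eliminate
Only (C) is consistent with the DFA.
(C) (0|1)*1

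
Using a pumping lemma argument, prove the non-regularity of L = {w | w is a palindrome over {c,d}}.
Assume L is regular with pumping length p. Idea: pumping the leading c-block breaks the symmetry.
Choose s = c^p d c^p (a palindrome of length 2p+1 ≥ p). By the pumping lemma, s = xyz with |xy| ≤ p, |y| > 0, so y = c^k with k > 0 (xy lies entirely in the first c^p). Then xy²z = c^(p+k) d c^p, which is not a palindrome since p+k ≠ p.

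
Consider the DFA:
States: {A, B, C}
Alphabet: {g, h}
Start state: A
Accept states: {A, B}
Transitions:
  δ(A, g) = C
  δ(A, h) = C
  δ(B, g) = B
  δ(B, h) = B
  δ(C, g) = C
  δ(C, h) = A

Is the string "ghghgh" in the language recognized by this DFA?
Processing string "ghghgh":
  A --g--> C
  C --h--> A
  A --g--> C
  C --h--> A
  A --g--> C
  C --h--> A
Final state: A
Accept states: {A, B}
Yes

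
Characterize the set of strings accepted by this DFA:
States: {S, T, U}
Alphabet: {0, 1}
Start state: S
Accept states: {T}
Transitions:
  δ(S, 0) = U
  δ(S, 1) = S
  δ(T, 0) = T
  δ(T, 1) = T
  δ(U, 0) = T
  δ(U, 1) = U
Testing a few strings:
  '01' → reject
  '0000' → accept
  '0' → reject
  '100' → accept
State roles: S=zero 0's seen; T=≥ two 0's seen; U=one 0 seen
All binary strings containing at least two 0's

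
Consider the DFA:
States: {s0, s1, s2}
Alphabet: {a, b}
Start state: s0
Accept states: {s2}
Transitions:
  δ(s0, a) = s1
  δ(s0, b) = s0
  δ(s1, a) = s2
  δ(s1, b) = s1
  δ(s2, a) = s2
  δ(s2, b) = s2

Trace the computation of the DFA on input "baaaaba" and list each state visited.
read 'b': s0 → s0
  read 'a': s0 → s1
  read 'a': s1 → s2
  read 'a': s2 → s2
  read 'a': s2 → s2
  read 'b': s2 → s2
  read 'a': s2 → s2
s0 -> s0 -> s1 -> s2 -> s2 -> s2 -> s2 -> s2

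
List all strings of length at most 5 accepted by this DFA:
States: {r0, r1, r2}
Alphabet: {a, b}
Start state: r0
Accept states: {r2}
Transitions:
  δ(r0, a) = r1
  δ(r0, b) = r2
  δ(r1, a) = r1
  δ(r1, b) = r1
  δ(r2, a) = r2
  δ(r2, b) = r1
b, ba, baa, baaa, baaaa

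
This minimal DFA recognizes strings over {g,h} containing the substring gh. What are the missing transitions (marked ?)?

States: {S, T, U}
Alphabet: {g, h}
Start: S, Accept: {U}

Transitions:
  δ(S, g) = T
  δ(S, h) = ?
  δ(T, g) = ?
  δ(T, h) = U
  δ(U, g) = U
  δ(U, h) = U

From the language and accept set, identify what each state tracks — S: no g seen yet; T: seen a g, waiting for h; U: substring gh seen.
Each missing δ(q, a) is the state matching the new tracked value after reading a.
δ(S, h) = S; δ(T, g) = T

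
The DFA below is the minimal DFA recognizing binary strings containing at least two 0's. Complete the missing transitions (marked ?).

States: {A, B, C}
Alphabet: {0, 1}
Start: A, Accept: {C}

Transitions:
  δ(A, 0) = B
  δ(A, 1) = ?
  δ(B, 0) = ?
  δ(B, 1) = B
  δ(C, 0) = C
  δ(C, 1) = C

From the language and accept set, identify what each state tracks — A: zero 0's seen; B: one 0 seen; C: ≥ two 0's seen.
Each missing δ(q, a) is the state matching the new tracked value after reading a.
δ(A, 1) = A; δ(B, 0) = C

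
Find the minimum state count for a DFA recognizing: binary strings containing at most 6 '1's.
By Myhill–Nerode, count the distinguishable equivalence classes: 8 classes — having seen 0, 1, …, 6, or >6 copies of '1'; counts 0 through 6 are accepting and >6 is dead.
8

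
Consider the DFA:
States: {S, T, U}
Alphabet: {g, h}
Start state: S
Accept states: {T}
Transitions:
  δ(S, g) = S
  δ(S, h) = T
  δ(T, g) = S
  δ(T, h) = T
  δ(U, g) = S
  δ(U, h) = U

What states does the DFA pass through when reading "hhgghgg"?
read 'h': S → T
  read 'h': T → T
  read 'g': T → S
  read 'g': S → S
  read 'h': S → T
  read 'g': T → S
  read 'g': S → S
S -> T -> T -> S -> S -> T -> S -> S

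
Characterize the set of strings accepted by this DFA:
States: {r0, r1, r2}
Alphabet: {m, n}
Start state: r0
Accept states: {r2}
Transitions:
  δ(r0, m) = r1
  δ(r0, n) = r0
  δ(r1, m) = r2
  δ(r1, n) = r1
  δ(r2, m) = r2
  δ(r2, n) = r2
Testing a few strings:
  'mnn' → reject
  'mm' → accept
  'nmnm' → accept
  'mn' → reject
State roles: r0=zero m's seen; r1=one m seen; r2=≥ two m's seen
All strings over {m,n} containing at least two m's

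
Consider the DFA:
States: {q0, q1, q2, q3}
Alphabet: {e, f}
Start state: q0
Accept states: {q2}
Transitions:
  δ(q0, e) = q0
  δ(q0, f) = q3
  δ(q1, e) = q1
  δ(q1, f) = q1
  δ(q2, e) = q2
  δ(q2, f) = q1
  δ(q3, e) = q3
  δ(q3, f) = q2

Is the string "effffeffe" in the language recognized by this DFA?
Processing string "effffeffe":
  q0 --e--> q0
  q0 --f--> q3
  q3 --f--> q2
  q2 --f--> q1
  q1 --f--> q1
  q1 --e--> q1
  q1 --f--> q1
  q1 --f--> q1
  q1 --e--> q1
Final state: q1
Accept states: {q2}
No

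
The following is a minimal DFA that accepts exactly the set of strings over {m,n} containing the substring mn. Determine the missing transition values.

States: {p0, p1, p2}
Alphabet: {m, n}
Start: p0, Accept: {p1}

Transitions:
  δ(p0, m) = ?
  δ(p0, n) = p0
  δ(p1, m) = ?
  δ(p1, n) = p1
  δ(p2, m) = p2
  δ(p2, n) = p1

From the language and accept set, identify what each state tracks — p0: no m seen yet; p1: substring mn seen; p2: seen a m, waiting for n.
Each missing δ(q, a) is the state matching the new tracked value after reading a.
δ(p0, m) = p2; δ(p1, m) = p1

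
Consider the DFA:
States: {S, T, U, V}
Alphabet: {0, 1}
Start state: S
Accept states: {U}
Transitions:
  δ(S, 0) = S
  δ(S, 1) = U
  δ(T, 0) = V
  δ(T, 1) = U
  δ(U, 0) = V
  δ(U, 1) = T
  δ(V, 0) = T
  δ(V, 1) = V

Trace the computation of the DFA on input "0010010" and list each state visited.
read '0': S → S
  read '0': S → S
  read '1': S → U
  read '0': U → V
  read '0': V → T
  read '1': T → U
  read '0': U → V
S -> S -> S -> U -> V -> T -> U -> V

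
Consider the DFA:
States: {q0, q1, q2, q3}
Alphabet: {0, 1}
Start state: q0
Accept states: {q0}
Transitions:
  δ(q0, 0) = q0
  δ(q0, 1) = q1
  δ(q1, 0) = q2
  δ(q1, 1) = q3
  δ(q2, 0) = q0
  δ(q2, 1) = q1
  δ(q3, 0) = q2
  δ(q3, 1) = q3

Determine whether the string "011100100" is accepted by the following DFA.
Processing string "011100100":
  q0 --0--> q0
  q0 --1--> q1
  q1 --1--> q3
  q3 --1--> q3
  q3 --0--> q2
  q2 --0--> q0
  q0 --1--> q1
  q1 --0--> q2
  q2 --0--> q0
Final state: q0
Accept states: {q0}
Yes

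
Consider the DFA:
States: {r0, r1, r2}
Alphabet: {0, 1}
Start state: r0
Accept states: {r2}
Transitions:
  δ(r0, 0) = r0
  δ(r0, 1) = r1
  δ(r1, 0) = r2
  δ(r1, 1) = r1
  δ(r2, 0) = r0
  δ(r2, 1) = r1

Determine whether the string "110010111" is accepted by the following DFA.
Processing string "110010111":
  r0 --1--> r1
  r1 --1--> r1
  r1 --0--> r2
  r2 --0--> r0
  r0 --1--> r1
  r1 --0--> r2
  r2 --1--> r1
  r1 --1--> r1
  r1 --1--> r1
Final state: r1
Accept states: {r2}
No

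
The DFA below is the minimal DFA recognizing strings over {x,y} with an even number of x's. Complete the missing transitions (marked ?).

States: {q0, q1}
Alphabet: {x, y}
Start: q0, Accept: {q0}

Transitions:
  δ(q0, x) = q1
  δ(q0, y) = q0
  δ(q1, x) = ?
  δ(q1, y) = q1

From the language and accept set, identify what each state tracks — q0: even number of x's so far; q1: odd number of x's so far.
Each missing δ(q, a) is the state matching the new tracked value after reading a.
δ(q1, x) = q0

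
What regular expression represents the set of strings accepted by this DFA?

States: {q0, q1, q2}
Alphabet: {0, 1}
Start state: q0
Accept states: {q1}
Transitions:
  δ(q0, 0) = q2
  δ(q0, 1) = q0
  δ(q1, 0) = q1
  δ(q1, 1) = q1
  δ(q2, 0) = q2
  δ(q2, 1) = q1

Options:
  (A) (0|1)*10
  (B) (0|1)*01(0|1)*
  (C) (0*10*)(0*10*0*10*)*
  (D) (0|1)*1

Check each option against the DFA on short strings; one disagreement eliminates an option:
  (A) (0|1)*10: on '01' the DFA goes q0 → q2 → q1 and accepts (q1 ∈ Accept), but the regex does not match it → eliminate
  (B) (0|1)*01(0|1)*: agrees with the DFA on every string of length ≤ 6
  (C) (0*10*)(0*10*0*10*)*: on '1' the DFA goes q0 → q0 and rejects (q0 ∉ Accept), but the regex matches it → eliminate
  (D) (0|1)*1: on '1' the DFA goes q0 → q0 and rejects (q0 ∉ Accept), but the regex matches it → eliminate
Only (B) is consistent with the DFA.
(B) (0|1)*01(0|1)*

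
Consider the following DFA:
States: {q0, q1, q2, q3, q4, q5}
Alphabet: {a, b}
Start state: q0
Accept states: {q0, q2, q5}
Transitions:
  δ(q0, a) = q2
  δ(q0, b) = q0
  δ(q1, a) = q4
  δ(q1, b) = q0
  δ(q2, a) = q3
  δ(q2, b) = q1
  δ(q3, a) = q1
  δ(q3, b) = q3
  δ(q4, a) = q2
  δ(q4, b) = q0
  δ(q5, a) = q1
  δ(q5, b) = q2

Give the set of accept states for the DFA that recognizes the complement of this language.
Complement accept states = All states \ Original accept states
= {q0, q1, q2, q3, q4, q5} \ {q0, q2, q5}
{q1, q3, q4}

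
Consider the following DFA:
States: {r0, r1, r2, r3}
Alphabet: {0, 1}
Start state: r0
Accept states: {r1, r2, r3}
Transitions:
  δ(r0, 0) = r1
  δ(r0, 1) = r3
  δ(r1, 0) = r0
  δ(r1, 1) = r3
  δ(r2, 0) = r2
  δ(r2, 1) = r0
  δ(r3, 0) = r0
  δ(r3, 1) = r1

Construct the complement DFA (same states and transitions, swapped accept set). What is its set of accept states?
Complement accept states = All states \ Original accept states
= {r0, r1, r2, r3} \ {r1, r2, r3}
{r0}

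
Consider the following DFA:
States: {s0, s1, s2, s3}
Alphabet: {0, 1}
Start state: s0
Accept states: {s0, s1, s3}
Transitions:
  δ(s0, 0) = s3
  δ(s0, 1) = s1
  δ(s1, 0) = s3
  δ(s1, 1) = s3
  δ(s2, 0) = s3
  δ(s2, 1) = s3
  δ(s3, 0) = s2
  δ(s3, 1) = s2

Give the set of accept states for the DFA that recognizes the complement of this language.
Complement accept states = All states \ Original accept states
= {s0, s1, s2, s3} \ {s0, s1, s3}
{s2}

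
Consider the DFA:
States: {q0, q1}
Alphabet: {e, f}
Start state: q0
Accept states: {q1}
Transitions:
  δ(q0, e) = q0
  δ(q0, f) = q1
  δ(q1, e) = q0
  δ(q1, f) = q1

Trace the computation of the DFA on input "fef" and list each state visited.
read 'f': q0 → q1
  read 'e': q1 → q0
  read 'f': q0 → q1
q0 -> q1 -> q0 -> q1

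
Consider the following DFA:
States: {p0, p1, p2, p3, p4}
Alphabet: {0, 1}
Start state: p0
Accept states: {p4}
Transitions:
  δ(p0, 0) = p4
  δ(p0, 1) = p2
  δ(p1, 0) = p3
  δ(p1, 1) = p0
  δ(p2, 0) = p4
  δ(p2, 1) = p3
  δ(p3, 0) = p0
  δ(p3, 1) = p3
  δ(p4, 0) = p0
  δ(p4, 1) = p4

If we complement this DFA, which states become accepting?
Complement accept states = All states \ Original accept states
= {p0, p1, p2, p3, p4} \ {p4}
{p0, p1, p2, p3}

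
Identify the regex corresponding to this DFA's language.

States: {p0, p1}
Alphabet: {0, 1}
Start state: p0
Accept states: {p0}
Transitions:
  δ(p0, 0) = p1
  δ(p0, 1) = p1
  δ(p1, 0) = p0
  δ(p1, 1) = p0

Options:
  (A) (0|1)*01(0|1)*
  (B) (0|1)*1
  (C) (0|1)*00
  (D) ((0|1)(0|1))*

Check each option against the DFA on short strings; one disagreement eliminates an option:
  (A) (0|1)*01(0|1)*: on ε the DFA stays in p0 and accepts (p0 ∈ Accept), but the regex does not match it → eliminate
  (B) (0|1)*1: on ε the DFA stays in p0 and accepts (p0 ∈ Accept), but the regex does not match it → eliminate
  (C) (0|1)*00: on ε the DFA stays in p0 and accepts (p0 ∈ Accept), but the regex does not match it → eliminate
  (D) ((0|1)(0|1))*: agrees with the DFA on every string of length ≤ 6
Only (D) is consistent with the DFA.
(D) ((0|1)(0|1))*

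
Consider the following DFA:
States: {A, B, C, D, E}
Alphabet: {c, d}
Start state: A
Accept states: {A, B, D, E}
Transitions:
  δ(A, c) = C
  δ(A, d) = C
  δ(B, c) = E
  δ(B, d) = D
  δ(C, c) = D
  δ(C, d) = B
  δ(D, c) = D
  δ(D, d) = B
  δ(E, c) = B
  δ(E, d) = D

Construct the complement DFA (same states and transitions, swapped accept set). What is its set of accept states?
Complement accept states = All states \ Original accept states
= {A, B, C, D, E} \ {A, B, D, E}
{C}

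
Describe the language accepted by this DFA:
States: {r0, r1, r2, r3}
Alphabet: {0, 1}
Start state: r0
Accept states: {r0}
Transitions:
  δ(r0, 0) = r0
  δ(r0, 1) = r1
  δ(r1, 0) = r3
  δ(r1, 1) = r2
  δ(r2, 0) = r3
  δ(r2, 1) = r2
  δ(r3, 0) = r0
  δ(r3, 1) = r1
Testing a few strings:
  '010' → reject
  '01' → reject
  '1' → reject
  '0' → accept
State roles: r0=value ≡ 0 (mod 4); r1=value ≡ 1 (mod 4); r2=value ≡ 3 (mod 4); r3=value ≡ 2 (mod 4)
All binary strings representing a multiple of 4 (read in base 2; leading zeros allowed and ε counts as 0)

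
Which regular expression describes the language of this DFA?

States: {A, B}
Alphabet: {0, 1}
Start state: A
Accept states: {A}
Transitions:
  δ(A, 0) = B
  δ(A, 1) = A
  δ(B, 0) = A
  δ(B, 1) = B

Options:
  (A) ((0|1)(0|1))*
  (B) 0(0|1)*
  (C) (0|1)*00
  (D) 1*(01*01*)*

Check each option against the DFA on short strings; one disagreement eliminates an option:
  (A) ((0|1)(0|1))*: on '1' the DFA goes A → A and accepts (A ∈ Accept), but the regex does not match it → eliminate
  (B) 0(0|1)*: on ε the DFA stays in A and accepts (A ∈ Accept), but the regex does not match it → eliminate
  (C) (0|1)*00: on ε the DFA stays in A and accepts (A ∈ Accept), but the regex does not match it → eliminate
  (D) 1*(01*01*)*: agrees with the DFA on every string of length ≤ 6
Only (D) is consistent with the DFA.
(D) 1*(01*01*)*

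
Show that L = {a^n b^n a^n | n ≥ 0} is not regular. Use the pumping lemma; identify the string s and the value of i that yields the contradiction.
Assume L is regular with pumping length p. Idea: pumping the first a-block unbalances it against the other two.
Choose s = a^p b^p a^p ∈ L (|s| = 3p ≥ p). By the pumping lemma, s = xyz with |xy| ≤ p, |y| > 0, so y = a^k with k ≥ 1, inside the first a-block. Then xy²z = a^(p+k) b^p a^p. The first block has length p+k ≠ p, so the three block lengths are no longer equal and xy²z ∉ L.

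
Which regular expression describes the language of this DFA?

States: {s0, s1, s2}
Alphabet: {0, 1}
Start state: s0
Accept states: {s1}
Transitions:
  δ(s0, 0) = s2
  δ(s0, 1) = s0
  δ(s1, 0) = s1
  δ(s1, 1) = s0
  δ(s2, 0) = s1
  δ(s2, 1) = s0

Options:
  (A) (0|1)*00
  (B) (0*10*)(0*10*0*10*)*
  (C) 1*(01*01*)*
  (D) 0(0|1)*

Check each option against the DFA on short strings; one disagreement eliminates an option:
  (A) (0|1)*00: agrees with the DFA on every string of length ≤ 6
  (B) (0*10*)(0*10*0*10*)*: on '1' the DFA goes s0 → s0 and rejects (s0 ∉ Accept), but the regex matches it → eliminate
  (C) 1*(01*01*)*: on ε the DFA stays in s0 and rejects (s0 ∉ Accept), but the regex matches it → eliminate
  (D) 0(0|1)*: on '0' the DFA goes s0 → s2 and rejects (s2 ∉ Accept), but the regex matches it → eliminate
Only (A) is consistent with the DFA.
(A) (0|1)*00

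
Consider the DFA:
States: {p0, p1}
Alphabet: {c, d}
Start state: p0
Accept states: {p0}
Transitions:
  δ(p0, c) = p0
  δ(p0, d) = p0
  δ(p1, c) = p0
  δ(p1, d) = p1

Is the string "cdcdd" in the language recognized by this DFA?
Processing string "cdcdd":
  p0 --c--> p0
  p0 --d--> p0
  p0 --c--> p0
  p0 --d--> p0
  p0 --d--> p0
Final state: p0
Accept states: {p0}
Yes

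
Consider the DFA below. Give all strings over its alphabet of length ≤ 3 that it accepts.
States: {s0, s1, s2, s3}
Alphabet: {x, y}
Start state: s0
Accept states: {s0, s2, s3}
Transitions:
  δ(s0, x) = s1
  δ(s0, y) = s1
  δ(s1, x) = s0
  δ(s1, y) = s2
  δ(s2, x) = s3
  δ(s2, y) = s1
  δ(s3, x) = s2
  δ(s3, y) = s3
ε, xx, xy, yx, yy, xyx, yyx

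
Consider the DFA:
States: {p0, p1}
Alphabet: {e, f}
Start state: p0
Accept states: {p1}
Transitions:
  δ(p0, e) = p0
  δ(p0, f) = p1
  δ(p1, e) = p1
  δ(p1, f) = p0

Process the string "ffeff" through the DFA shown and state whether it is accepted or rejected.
Processing string "ffeff":
  p0 --f--> p1
  p1 --f--> p0
  p0 --e--> p0
  p0 --f--> p1
  p1 --f--> p0
Final state: p0
Accept states: {p1}
No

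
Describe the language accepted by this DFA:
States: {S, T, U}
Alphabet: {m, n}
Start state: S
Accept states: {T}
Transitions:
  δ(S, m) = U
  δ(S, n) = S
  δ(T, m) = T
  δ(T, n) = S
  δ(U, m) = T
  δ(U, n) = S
Testing a few strings:
  'nmn' → reject
  'n' → reject
  'mmn' → reject
  'mnn' → reject
State roles: S=last symbol not m; T=two trailing m's; U=one trailing m
All strings over {m,n} ending with mm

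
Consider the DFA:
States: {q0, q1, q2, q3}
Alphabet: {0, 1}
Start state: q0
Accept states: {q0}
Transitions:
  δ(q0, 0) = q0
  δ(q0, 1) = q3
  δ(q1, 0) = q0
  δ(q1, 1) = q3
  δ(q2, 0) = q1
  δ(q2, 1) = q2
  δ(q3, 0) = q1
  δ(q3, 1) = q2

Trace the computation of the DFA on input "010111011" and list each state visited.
read '0': q0 → q0
  read '1': q0 → q3
  read '0': q3 → q1
  read '1': q1 → q3
  read '1': q3 → q2
  read '1': q2 → q2
  read '0': q2 → q1
  read '1': q1 → q3
  read '1': q3 → q2
q0 -> q0 -> q3 -> q1 -> q3 -> q2 -> q2 -> q1 -> q3 -> q2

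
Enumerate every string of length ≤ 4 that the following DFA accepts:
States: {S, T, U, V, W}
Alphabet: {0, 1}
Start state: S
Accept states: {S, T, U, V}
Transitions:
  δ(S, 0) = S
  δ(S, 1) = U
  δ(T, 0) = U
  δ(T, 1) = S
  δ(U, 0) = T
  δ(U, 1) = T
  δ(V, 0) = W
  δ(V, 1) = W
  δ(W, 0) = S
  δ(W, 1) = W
ε, 0, 1, 00, 01, 10, 11, 000, 001, 010, 011, 100, 101, 110, 111, 0000, 0001, 0010, 0011, 0100, 0101, 0110, 0111, 1000, 1001, 1010, 1011, 1100, 1101, 1110, 1111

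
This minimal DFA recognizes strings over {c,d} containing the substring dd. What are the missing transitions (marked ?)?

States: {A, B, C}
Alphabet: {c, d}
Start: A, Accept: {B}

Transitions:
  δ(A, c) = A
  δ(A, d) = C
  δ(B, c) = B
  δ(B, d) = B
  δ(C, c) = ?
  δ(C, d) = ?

From the language and accept set, identify what each state tracks — A: no progress toward dd; B: substring dd seen; C: one trailing d.
Each missing δ(q, a) is the state matching the new tracked value after reading a.
δ(C, c) = A; δ(C, d) = B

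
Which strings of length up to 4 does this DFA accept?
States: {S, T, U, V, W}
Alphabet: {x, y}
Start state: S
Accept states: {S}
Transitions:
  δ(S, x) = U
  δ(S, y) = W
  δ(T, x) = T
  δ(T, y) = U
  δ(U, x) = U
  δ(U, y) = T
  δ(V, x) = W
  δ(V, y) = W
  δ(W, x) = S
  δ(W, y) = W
ε, yx, yyx, yxyx, yyyx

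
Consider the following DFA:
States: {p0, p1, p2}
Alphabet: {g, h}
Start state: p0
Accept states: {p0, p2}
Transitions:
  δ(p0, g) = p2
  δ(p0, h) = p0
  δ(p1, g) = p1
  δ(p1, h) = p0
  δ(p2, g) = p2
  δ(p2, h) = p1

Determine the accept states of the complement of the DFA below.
Complement accept states = All states \ Original accept states
= {p0, p1, p2} \ {p0, p2}
{p1}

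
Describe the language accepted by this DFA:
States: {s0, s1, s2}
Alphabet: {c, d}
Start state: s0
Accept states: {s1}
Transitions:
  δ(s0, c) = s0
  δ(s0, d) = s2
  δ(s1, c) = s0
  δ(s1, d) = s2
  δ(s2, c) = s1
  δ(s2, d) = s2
Testing a few strings:
  'c' → reject
  'cd' → reject
  'ddcc' → reject
  'dc' → accept
State roles: s0=no suffix match; s1=suffix is dc; s2=one trailing d
All strings over {c,d} ending with dc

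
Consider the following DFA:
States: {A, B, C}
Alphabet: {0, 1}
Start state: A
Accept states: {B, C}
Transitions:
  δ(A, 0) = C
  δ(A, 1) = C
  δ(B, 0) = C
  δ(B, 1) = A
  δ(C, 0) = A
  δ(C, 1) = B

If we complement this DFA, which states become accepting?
Complement accept states = All states \ Original accept states
= {A, B, C} \ {B, C}
{A}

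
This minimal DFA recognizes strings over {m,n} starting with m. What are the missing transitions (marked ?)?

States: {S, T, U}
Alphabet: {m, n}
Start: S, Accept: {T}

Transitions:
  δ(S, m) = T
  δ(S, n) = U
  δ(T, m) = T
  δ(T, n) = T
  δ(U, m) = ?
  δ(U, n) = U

From the language and accept set, identify what each state tracks — S: no input read; T: started with m; U: started with n (dead).
Each missing δ(q, a) is the state matching the new tracked value after reading a.
δ(U, m) = U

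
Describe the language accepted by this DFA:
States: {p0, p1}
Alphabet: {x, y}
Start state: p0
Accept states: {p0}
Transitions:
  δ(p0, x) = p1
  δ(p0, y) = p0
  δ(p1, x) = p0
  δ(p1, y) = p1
Testing a few strings:
  'yyy' → accept
  'xxx' → reject
  'x' → reject
  'xx' → accept
State roles: p0=even number of x's so far; p1=odd number of x's so far
All strings over {x,y} with an even number of x's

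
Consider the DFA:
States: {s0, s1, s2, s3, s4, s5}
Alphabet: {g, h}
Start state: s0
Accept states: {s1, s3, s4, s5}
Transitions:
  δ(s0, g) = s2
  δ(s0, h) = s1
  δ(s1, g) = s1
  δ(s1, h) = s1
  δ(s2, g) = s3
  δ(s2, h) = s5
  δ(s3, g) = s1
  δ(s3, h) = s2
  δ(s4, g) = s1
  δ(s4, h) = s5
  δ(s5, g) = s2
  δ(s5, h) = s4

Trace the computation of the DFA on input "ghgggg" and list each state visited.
read 'g': s0 → s2
  read 'h': s2 → s5
  read 'g': s5 → s2
  read 'g': s2 → s3
  read 'g': s3 → s1
  read 'g': s1 → s1
s0 -> s2 -> s5 -> s2 -> s3 -> s1 -> s1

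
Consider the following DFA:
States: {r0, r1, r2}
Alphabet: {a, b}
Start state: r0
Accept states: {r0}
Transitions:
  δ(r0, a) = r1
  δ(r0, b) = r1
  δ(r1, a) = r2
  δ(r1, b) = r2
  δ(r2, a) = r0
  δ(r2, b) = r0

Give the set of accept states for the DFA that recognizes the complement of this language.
Complement accept states = All states \ Original accept states
= {r0, r1, r2} \ {r0}
{r1, r2}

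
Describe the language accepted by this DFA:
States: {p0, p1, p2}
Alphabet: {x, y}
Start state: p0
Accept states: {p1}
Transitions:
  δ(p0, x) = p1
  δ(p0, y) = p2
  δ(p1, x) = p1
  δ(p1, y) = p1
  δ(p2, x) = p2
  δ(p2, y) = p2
Testing a few strings:
  'x' → accept
  'yxy' → reject
  'yyx' → reject
  'yx' → reject
State roles: p0=no input read; p1=started with x; p2=started with y (dead)
All strings over {x,y} starting with x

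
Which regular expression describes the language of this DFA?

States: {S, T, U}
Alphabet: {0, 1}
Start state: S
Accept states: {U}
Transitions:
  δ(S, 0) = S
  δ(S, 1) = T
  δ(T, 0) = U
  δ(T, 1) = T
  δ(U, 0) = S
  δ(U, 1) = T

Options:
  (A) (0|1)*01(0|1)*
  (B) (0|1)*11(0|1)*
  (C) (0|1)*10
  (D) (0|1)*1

Check each option against the DFA on short strings; one disagreement eliminates an option:
  (A) (0|1)*01(0|1)*: on '01' the DFA goes S → S → T and rejects (T ∉ Accept), but the regex matches it → eliminate
  (B) (0|1)*11(0|1)*: on '10' the DFA goes S → T → U and accepts (U ∈ Accept), but the regex does not match it → eliminate
  (C) (0|1)*10: agrees with the DFA on every string of length ≤ 6
  (D) (0|1)*1: on '1' the DFA goes S → T and rejects (T ∉ Accept), but the regex matches it → eliminate
Only (C) is consistent with the DFA.
(C) (0|1)*10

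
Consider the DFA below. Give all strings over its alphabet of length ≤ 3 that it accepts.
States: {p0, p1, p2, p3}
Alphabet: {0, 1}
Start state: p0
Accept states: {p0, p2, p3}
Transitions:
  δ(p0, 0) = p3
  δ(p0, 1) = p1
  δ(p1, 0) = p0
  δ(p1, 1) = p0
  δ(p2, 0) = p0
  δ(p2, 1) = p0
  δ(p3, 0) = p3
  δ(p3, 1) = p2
ε, 0, 00, 01, 10, 11, 000, 001, 010, 011, 100, 110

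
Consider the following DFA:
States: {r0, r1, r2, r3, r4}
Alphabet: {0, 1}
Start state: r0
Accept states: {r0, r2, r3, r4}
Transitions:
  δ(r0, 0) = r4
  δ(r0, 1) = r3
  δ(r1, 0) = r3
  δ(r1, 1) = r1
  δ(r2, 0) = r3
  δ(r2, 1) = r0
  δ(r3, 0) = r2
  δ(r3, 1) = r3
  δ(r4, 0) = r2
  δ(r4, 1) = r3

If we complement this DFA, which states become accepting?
Complement accept states = All states \ Original accept states
= {r0, r1, r2, r3, r4} \ {r0, r2, r3, r4}
{r1}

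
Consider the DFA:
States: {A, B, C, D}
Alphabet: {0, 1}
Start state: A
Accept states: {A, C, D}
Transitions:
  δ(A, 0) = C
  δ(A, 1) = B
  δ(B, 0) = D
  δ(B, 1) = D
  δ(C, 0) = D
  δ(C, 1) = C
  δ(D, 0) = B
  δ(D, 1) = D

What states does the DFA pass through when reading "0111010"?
read '0': A → C
  read '1': C → C
  read '1': C → C
  read '1': C → C
  read '0': C → D
  read '1': D → D
  read '0': D → B
A -> C -> C -> C -> C -> D -> D -> B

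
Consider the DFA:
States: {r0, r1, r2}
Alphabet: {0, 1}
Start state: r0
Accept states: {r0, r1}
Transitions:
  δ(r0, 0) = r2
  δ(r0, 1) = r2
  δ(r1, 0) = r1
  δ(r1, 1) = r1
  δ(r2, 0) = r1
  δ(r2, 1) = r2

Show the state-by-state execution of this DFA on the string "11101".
read '1': r0 → r2
  read '1': r2 → r2
  read '1': r2 → r2
  read '0': r2 → r1
  read '1': r1 → r1
r0 -> r2 -> r2 -> r2 -> r1 -> r1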